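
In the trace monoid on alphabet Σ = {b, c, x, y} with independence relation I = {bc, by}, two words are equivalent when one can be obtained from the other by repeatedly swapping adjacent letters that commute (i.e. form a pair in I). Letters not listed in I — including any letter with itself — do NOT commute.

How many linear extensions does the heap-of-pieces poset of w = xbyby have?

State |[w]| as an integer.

6

0(x) covers ∅
1(b) covers 0:x
2(y) covers 0:x
3(b) covers 1:b
4(y) covers 2:y
floor of heap: 0:x
completions by unplaced set U, small U first (add the entries for U minus each lowest piece of U):
  |U|=1: {3}:1  {4}:1
  |U|=2: {1,3}:1  {2,4}:1  {3,4}:2
  |U|=3: {1,3,4}:3  {2,3,4}:3
  start at 0(x): 6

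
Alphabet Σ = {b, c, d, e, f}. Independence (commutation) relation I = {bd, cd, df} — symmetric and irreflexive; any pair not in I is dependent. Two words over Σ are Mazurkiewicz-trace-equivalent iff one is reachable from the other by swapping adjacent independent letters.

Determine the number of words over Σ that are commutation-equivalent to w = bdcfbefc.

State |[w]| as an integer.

5

piece 0:b — minimal
piece 1:d — minimal
piece 2:c rests on {0:b}
piece 3:f rests on {2:c}
piece 4:b rests on {3:f}
piece 5:e rests on {1:d, 4:b}
piece 6:f rests on {5:e}
piece 7:c rests on {6:f}
minimal pieces: {0:b, 1:d}
ways to finish when only these pieces remain (= sum over removing one remaining piece with nothing left below it):
  1 left: {7}→1
  2 left: {6,7}→1
  3 left: {5,6,7}→1
  4 left: {1,5,6,7}→1  {4,5,6,7}→1
  5 left: {1,4,5,6,7}→2  {3,4,5,6,7}→1
  6 left: {1,3,4,5,6,7}→3  {2,3,4,5,6,7}→1
  placing 0:b first → 4 extensions
  placing 1:d first → 1 extensions
total linear extensions = 5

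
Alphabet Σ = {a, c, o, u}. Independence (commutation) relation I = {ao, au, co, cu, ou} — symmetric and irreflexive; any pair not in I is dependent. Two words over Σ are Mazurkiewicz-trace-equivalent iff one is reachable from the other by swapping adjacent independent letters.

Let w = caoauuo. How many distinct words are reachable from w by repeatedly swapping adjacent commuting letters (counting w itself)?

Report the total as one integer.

210

piece 0:c — minimal
piece 1:a rests on {0:c}
piece 2:o — minimal
piece 3:a rests on {1:a}
piece 4:u — minimal
piece 5:u rests on {4:u}
piece 6:o rests on {2:o}
minimal pieces: {0:c, 2:o, 4:u}
ways to finish when only these pieces remain (= sum over removing one remaining piece with nothing left below it):
  1 left: {3}→1  {5}→1  {6}→1
  2 left: {1,3}→1  {2,6}→1  {3,5}→2  {3,6}→2  {4,5}→1  {5,6}→2
  3 left: {0,1,3}→1  {1,3,5}→3  {1,3,6}→3  {2,3,6}→3  {2,5,6}→3  {3,4,5}→3  {3,5,6}→6  {4,5,6}→3
  4 left: {0,1,3,5}→4  {0,1,3,6}→4  {1,2,3,6}→6  {1,3,4,5}→6  {1,3,5,6}→12  {2,3,5,6}→12  {2,4,5,6}→6  {3,4,5,6}→12
  5 left: {0,1,2,3,6}→10  {0,1,3,4,5}→10  {0,1,3,5,6}→20  {1,2,3,5,6}→30  {1,3,4,5,6}→30  {2,3,4,5,6}→30
  placing 0:c first → 90 extensions
  placing 2:o first → 60 extensions
  placing 4:u first → 60 extensions
total linear extensions = 210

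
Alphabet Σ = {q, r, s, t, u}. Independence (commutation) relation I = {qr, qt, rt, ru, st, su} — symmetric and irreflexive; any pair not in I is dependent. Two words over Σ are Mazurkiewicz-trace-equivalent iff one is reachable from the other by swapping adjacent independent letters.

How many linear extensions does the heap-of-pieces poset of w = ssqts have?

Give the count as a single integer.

5

#0=s has no predecessor
#1=s depends on [0:s]
#2=q depends on [1:s]
#3=t has no predecessor
#4=s depends on [2:q]
sources: [0:s, 3:t]
N(rest) = Σ N(rest − s) over sources s of rest; N(one piece) = 1:
  size 1 → [3]=1  [4]=1
  size 2 → [2,4]=1  [3,4]=2
  size 3 → [1,2,4]=1  [2,3,4]=3
  first=0(s) contributes 4
  first=3(t) contributes 1
|[w]| = 5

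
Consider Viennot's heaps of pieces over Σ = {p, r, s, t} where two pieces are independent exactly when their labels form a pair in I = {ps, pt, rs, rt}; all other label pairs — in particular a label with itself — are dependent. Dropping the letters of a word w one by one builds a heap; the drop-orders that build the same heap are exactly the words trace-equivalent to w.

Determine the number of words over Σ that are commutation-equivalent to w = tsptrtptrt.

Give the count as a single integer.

210

piece 0:t — minimal
piece 1:s rests on {0:t}
piece 2:p — minimal
piece 3:t rests on {1:s}
piece 4:r rests on {2:p}
piece 5:t rests on {3:t}
piece 6:p rests on {4:r}
piece 7:t rests on {5:t}
piece 8:r rests on {6:p}
piece 9:t rests on {7:t}
minimal pieces: {0:t, 2:p}
ways to finish when only these pieces remain (= sum over removing one remaining piece with nothing left below it):
  1 left: {8}→1  {9}→1
  2 left: {6,8}→1  {7,9}→1  {8,9}→2
  3 left: {4,6,8}→1  {5,7,9}→1  {6,8,9}→3  {7,8,9}→3
  4 left: {2,4,6,8}→1  {3,5,7,9}→1  {4,6,8,9}→4  {5,7,8,9}→4  {6,7,8,9}→6
  5 left: {1,3,5,7,9}→1  {2,4,6,8,9}→5  {3,5,7,8,9}→5  {4,6,7,8,9}→10  {5,6,7,8,9}→10
  6 left: {0,1,3,5,7,9}→1  {1,3,5,7,8,9}→6  {2,4,6,7,8,9}→15  {3,5,6,7,8,9}→15  {4,5,6,7,8,9}→20
  7 left: {0,1,3,5,7,8,9}→7  {1,3,5,6,7,8,9}→21  {2,4,5,6,7,8,9}→35  {3,4,5,6,7,8,9}→35
  8 left: {0,1,3,5,6,7,8,9}→28  {1,3,4,5,6,7,8,9}→56  {2,3,4,5,6,7,8,9}→70
  placing 0:t first → 126 extensions
  placing 2:p first → 84 extensions
total linear extensions = 210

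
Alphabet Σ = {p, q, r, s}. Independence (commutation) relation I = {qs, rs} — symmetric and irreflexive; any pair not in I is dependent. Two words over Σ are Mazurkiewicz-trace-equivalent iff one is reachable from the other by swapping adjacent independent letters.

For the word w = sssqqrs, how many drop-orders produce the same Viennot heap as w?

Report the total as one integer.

0(s) covers ∅
1(s) covers 0:s
2(s) covers 1:s
3(q) covers ∅
4(q) covers 3:q
5(r) covers 4:q
6(s) covers 2:s
floor of heap: 0:s, 3:q
completions by unplaced set U, small U first (add the entries for U minus each lowest piece of U):
  |U|=1: {5}:1  {6}:1
  |U|=2: {2,6}:1  {4,5}:1  {5,6}:2
  |U|=3: {1,2,6}:1  {2,5,6}:3  {3,4,5}:1  {4,5,6}:3
  |U|=4: {0,1,2,6}:1  {1,2,5,6}:4  {2,4,5,6}:6  {3,4,5,6}:4
  |U|=5: {0,1,2,5,6}:5  {1,2,4,5,6}:10  {2,3,4,5,6}:10
  start at 0(s): 20
  start at 3(q): 15
sum over floor = 35

35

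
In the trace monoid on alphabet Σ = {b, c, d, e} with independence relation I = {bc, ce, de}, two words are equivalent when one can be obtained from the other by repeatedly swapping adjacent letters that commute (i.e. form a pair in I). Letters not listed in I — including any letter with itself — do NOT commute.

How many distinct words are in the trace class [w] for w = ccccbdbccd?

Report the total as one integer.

#0=c has no predecessor
#1=c depends on [0:c]
#2=c depends on [1:c]
#3=c depends on [2:c]
#4=b has no predecessor
#5=d depends on [3:c, 4:b]
#6=b depends on [5:d]
#7=c depends on [5:d]
#8=c depends on [7:c]
#9=d depends on [6:b, 8:c]
sources: [0:c, 4:b]
N(rest) = Σ N(rest − s) over sources s of rest; N(one piece) = 1:
  size 1 → [9]=1
  size 2 → [6,9]=1  [8,9]=1
  size 3 → [6,8,9]=2  [7,8,9]=1
  size 4 → [6,7,8,9]=3
  size 5 → [5,6,7,8,9]=3
  size 6 → [3,5,6,7,8,9]=3  [4,5,6,7,8,9]=3
  size 7 → [2,3,5,6,7,8,9]=3  [3,4,5,6,7,8,9]=6
  size 8 → [1,2,3,5,6,7,8,9]=3  [2,3,4,5,6,7,8,9]=9
  first=0(c) contributes 12
  first=4(b) contributes 3
|[w]| = 15

15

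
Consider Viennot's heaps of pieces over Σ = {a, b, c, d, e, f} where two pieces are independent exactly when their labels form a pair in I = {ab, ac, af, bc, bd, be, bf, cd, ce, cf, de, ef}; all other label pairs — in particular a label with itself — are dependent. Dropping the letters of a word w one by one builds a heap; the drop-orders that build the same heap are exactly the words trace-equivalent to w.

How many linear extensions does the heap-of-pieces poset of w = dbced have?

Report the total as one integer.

60

0(d) covers ∅
1(b) covers ∅
2(c) covers ∅
3(e) covers ∅
4(d) covers 0:d
floor of heap: 0:d, 1:b, 2:c, 3:e
completions by unplaced set U, small U first (add the entries for U minus each lowest piece of U):
  |U|=1: {1}:1  {2}:1  {3}:1  {4}:1
  |U|=2: {0,4}:1  {1,2}:2  {1,3}:2  {1,4}:2  {2,3}:2  {2,4}:2  {3,4}:2
  |U|=3: {0,1,4}:3  {0,2,4}:3  {0,3,4}:3  {1,2,3}:6  {1,2,4}:6  {1,3,4}:6  {2,3,4}:6
  start at 0(d): 24
  start at 1(b): 12
  start at 2(c): 12
  start at 3(e): 12
sum over floor = 60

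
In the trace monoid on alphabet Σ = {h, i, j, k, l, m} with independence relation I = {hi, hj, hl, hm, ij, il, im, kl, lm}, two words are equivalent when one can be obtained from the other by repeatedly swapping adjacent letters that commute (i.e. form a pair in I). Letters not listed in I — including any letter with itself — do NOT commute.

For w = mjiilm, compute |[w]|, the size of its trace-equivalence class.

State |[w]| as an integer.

piece 0:m — minimal
piece 1:j rests on {0:m}
piece 2:i — minimal
piece 3:i rests on {2:i}
piece 4:l rests on {1:j}
piece 5:m rests on {1:j}
minimal pieces: {0:m, 2:i}
ways to finish when only these pieces remain (= sum over removing one remaining piece with nothing left below it):
  1 left: {3}→1  {4}→1  {5}→1
  2 left: {2,3}→1  {3,4}→2  {3,5}→2  {4,5}→2
  3 left: {1,4,5}→2  {2,3,4}→3  {2,3,5}→3  {3,4,5}→6
  4 left: {0,1,4,5}→2  {1,3,4,5}→8  {2,3,4,5}→12
  placing 0:m first → 20 extensions
  placing 2:i first → 10 extensions
total linear extensions = 30

30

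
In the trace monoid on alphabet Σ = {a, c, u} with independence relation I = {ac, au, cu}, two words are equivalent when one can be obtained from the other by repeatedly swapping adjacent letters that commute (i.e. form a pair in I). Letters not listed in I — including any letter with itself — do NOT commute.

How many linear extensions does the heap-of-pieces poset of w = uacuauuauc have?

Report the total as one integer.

0(u) covers ∅
1(a) covers ∅
2(c) covers ∅
3(u) covers 0:u
4(a) covers 1:a
5(u) covers 3:u
6(u) covers 5:u
7(a) covers 4:a
8(u) covers 6:u
9(c) covers 2:c
floor of heap: 0:u, 1:a, 2:c
completions by unplaced set U, small U first (add the entries for U minus each lowest piece of U):
  |U|=1: {7}:1  {8}:1  {9}:1
  |U|=2: {2,9}:1  {4,7}:1  {6,8}:1  {7,8}:2  {7,9}:2  {8,9}:2
  |U|=3: {1,4,7}:1  {2,7,9}:3  {2,8,9}:3  {4,7,8}:3  {4,7,9}:3  {5,6,8}:1  {6,7,8}:3  {6,8,9}:3  {7,8,9}:6
  |U|=4: {1,4,7,8}:4  {1,4,7,9}:4  {2,4,7,9}:6  {2,6,8,9}:6  {2,7,8,9}:12  {3,5,6,8}:1  {4,6,7,8}:6  {4,7,8,9}:12  {5,6,7,8}:4  {5,6,8,9}:4  {6,7,8,9}:12
  |U|=5: {0,3,5,6,8}:1  {1,2,4,7,9}:10  {1,4,6,7,8}:10  {1,4,7,8,9}:20  {2,4,7,8,9}:30  {2,5,6,8,9}:10  {2,6,7,8,9}:30  {3,5,6,7,8}:5  {3,5,6,8,9}:5  {4,5,6,7,8}:10  {4,6,7,8,9}:30  {5,6,7,8,9}:20
  |U|=6: {0,3,5,6,7,8}:6  {0,3,5,6,8,9}:6  {1,2,4,7,8,9}:60  {1,4,5,6,7,8}:20  {1,4,6,7,8,9}:60  {2,3,5,6,8,9}:15  {2,4,6,7,8,9}:90  {2,5,6,7,8,9}:60  {3,4,5,6,7,8}:15  {3,5,6,7,8,9}:30  {4,5,6,7,8,9}:60
  |U|=7: {0,2,3,5,6,8,9}:21  {0,3,4,5,6,7,8}:21  {0,3,5,6,7,8,9}:42  {1,2,4,6,7,8,9}:210  {1,3,4,5,6,7,8}:35  {1,4,5,6,7,8,9}:140  {2,3,5,6,7,8,9}:105  {2,4,5,6,7,8,9}:210  {3,4,5,6,7,8,9}:105
  |U|=8: {0,1,3,4,5,6,7,8}:56  {0,2,3,5,6,7,8,9}:168  {0,3,4,5,6,7,8,9}:168  {1,2,4,5,6,7,8,9}:560  {1,3,4,5,6,7,8,9}:280  {2,3,4,5,6,7,8,9}:420
  start at 0(u): 1260
  start at 1(a): 756
  start at 2(c): 504
sum over floor = 2520

2520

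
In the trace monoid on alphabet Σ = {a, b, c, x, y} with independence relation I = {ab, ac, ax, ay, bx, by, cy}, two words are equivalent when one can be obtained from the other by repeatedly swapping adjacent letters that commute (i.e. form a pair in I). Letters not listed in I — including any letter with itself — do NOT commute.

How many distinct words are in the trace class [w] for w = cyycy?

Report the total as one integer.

#0=c has no predecessor
#1=y has no predecessor
#2=y depends on [1:y]
#3=c depends on [0:c]
#4=y depends on [2:y]
sources: [0:c, 1:y]
N(rest) = Σ N(rest − s) over sources s of rest; N(one piece) = 1:
  size 1 → [3]=1  [4]=1
  size 2 → [0,3]=1  [2,4]=1  [3,4]=2
  size 3 → [0,3,4]=3  [1,2,4]=1  [2,3,4]=3
  first=0(c) contributes 4
  first=1(y) contributes 6
|[w]| = 10

10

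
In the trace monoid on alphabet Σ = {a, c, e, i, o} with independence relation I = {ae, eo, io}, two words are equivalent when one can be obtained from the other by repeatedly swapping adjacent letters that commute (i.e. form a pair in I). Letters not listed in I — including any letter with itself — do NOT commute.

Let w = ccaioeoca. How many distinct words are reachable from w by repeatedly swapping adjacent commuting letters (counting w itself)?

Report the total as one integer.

0(c) covers ∅
1(c) covers 0:c
2(a) covers 1:c
3(i) covers 2:a
4(o) covers 2:a
5(e) covers 3:i
6(o) covers 4:o
7(c) covers 5:e, 6:o
8(a) covers 7:c
floor of heap: 0:c
completions by unplaced set U, small U first (add the entries for U minus each lowest piece of U):
  |U|=1: {8}:1
  |U|=2: {7,8}:1
  |U|=3: {5,7,8}:1  {6,7,8}:1
  |U|=4: {3,5,7,8}:1  {4,6,7,8}:1  {5,6,7,8}:2
  |U|=5: {3,5,6,7,8}:3  {4,5,6,7,8}:3
  |U|=6: {3,4,5,6,7,8}:6
  |U|=7: {2,3,4,5,6,7,8}:6
  start at 0(c): 6

6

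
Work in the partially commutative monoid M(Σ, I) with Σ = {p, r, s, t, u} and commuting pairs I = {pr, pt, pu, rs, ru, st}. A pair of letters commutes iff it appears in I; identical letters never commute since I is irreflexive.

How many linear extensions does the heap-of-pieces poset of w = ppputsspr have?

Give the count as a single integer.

drop 0:p onto floor
drop 1:p onto {0:p}
drop 2:p onto {1:p}
drop 3:u onto floor
drop 4:t onto {3:u}
drop 5:s onto {2:p, 3:u}
drop 6:s onto {5:s}
drop 7:p onto {6:s}
drop 8:r onto {4:t}
ground layer = {0:p, 3:u}
drop-orders for the pieces not yet dropped (sum over which currently-grounded one goes next):
  1 to go: {7} 1  {8} 1
  2 to go: {4,8} 1  {6,7} 1  {7,8} 2
  3 to go: {4,7,8} 3  {5,6,7} 1  {6,7,8} 3
  4 to go: {2,5,6,7} 1  {4,6,7,8} 6  {5,6,7,8} 4
  5 to go: {1,2,5,6,7} 1  {2,5,6,7,8} 5  {4,5,6,7,8} 10
  6 to go: {0,1,2,5,6,7} 1  {1,2,5,6,7,8} 6  {2,4,5,6,7,8} 15  {3,4,5,6,7,8} 10
  7 to go: {0,1,2,5,6,7,8} 7  {1,2,4,5,6,7,8} 21  {2,3,4,5,6,7,8} 25
  if 0:p drops first: 46 orders
  if 3:u drops first: 28 orders
heap linearizations: 74

74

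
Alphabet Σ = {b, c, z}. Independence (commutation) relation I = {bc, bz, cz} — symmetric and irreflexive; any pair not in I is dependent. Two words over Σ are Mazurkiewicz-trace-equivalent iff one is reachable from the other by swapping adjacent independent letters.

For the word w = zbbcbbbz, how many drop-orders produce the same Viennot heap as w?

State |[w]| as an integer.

piece 0:z — minimal
piece 1:b — minimal
piece 2:b rests on {1:b}
piece 3:c — minimal
piece 4:b rests on {2:b}
piece 5:b rests on {4:b}
piece 6:b rests on {5:b}
piece 7:z rests on {0:z}
minimal pieces: {0:z, 1:b, 3:c}
ways to finish when only these pieces remain (= sum over removing one remaining piece with nothing left below it):
  1 left: {3}→1  {6}→1  {7}→1
  2 left: {0,7}→1  {3,6}→2  {3,7}→2  {5,6}→1  {6,7}→2
  3 left: {0,3,7}→3  {0,6,7}→3  {3,5,6}→3  {3,6,7}→6  {4,5,6}→1  {5,6,7}→3
  4 left: {0,3,6,7}→12  {0,5,6,7}→6  {2,4,5,6}→1  {3,4,5,6}→4  {3,5,6,7}→12  {4,5,6,7}→4
  5 left: {0,3,5,6,7}→30  {0,4,5,6,7}→10  {1,2,4,5,6}→1  {2,3,4,5,6}→5  {2,4,5,6,7}→5  {3,4,5,6,7}→20
  6 left: {0,2,4,5,6,7}→15  {0,3,4,5,6,7}→60  {1,2,3,4,5,6}→6  {1,2,4,5,6,7}→6  {2,3,4,5,6,7}→30
  placing 0:z first → 42 extensions
  placing 1:b first → 105 extensions
  placing 3:c first → 21 extensions
total linear extensions = 168

168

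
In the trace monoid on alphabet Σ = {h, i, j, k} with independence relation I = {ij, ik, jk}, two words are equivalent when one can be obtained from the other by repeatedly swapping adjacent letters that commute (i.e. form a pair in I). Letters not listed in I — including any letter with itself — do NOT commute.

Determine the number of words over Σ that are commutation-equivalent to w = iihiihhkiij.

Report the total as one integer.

drop 0:i onto floor
drop 1:i onto {0:i}
drop 2:h onto {1:i}
drop 3:i onto {2:h}
drop 4:i onto {3:i}
drop 5:h onto {4:i}
drop 6:h onto {5:h}
drop 7:k onto {6:h}
drop 8:i onto {6:h}
drop 9:i onto {8:i}
drop 10:j onto {6:h}
ground layer = {0:i}
drop-orders for the pieces not yet dropped (sum over which currently-grounded one goes next):
  1 to go: {7} 1  {9} 1  {10} 1
  2 to go: {7,9} 2  {7,10} 2  {8,9} 1  {9,10} 2
  3 to go: {7,8,9} 3  {7,9,10} 6  {8,9,10} 3
  4 to go: {7,8,9,10} 12
  5 to go: {6,7,8,9,10} 12
  6 to go: {5,6,7,8,9,10} 12
  7 to go: {4,5,6,7,8,9,10} 12
  8 to go: {3,4,5,6,7,8,9,10} 12
  9 to go: {2,3,4,5,6,7,8,9,10} 12
  if 0:i drops first: 12 orders

12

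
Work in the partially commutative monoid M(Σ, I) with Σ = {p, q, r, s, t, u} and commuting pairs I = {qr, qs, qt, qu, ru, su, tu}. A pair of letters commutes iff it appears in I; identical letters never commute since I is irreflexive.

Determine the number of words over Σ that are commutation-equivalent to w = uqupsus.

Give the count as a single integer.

drop 0:u onto floor
drop 1:q onto floor
drop 2:u onto {0:u}
drop 3:p onto {1:q, 2:u}
drop 4:s onto {3:p}
drop 5:u onto {3:p}
drop 6:s onto {4:s}
ground layer = {0:u, 1:q}
drop-orders for the pieces not yet dropped (sum over which currently-grounded one goes next):
  1 to go: {5} 1  {6} 1
  2 to go: {4,6} 1  {5,6} 2
  3 to go: {4,5,6} 3
  4 to go: {3,4,5,6} 3
  5 to go: {1,3,4,5,6} 3  {2,3,4,5,6} 3
  if 0:u drops first: 6 orders
  if 1:q drops first: 3 orders
heap linearizations: 9

9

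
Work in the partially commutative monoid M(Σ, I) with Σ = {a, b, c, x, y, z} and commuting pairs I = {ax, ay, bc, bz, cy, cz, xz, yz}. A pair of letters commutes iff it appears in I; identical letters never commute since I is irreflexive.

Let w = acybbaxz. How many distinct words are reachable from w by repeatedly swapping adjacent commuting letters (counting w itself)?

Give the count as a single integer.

21

piece 0:a — minimal
piece 1:c rests on {0:a}
piece 2:y — minimal
piece 3:b rests on {0:a, 2:y}
piece 4:b rests on {3:b}
piece 5:a rests on {1:c, 4:b}
piece 6:x rests on {1:c, 4:b}
piece 7:z rests on {5:a}
minimal pieces: {0:a, 2:y}
ways to finish when only these pieces remain (= sum over removing one remaining piece with nothing left below it):
  1 left: {6}→1  {7}→1
  2 left: {5,7}→1  {6,7}→2
  3 left: {5,6,7}→3
  4 left: {1,5,6,7}→3  {4,5,6,7}→3
  5 left: {1,4,5,6,7}→6  {3,4,5,6,7}→3
  6 left: {1,3,4,5,6,7}→9  {2,3,4,5,6,7}→3
  placing 0:a first → 12 extensions
  placing 2:y first → 9 extensions
total linear extensions = 21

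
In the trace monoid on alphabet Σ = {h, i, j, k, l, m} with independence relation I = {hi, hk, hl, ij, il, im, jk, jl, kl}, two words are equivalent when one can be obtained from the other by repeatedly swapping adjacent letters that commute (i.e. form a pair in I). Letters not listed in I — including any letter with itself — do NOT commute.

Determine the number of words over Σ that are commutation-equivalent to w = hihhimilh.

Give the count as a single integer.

#0=h has no predecessor
#1=i has no predecessor
#2=h depends on [0:h]
#3=h depends on [2:h]
#4=i depends on [1:i]
#5=m depends on [3:h]
#6=i depends on [4:i]
#7=l depends on [5:m]
#8=h depends on [5:m]
sources: [0:h, 1:i]
N(rest) = Σ N(rest − s) over sources s of rest; N(one piece) = 1:
  size 1 → [6]=1  [7]=1  [8]=1
  size 2 → [4,6]=1  [6,7]=2  [6,8]=2  [7,8]=2
  size 3 → [1,4,6]=1  [4,6,7]=3  [4,6,8]=3  [5,7,8]=2  [6,7,8]=6
  size 4 → [1,4,6,7]=4  [1,4,6,8]=4  [3,5,7,8]=2  [4,6,7,8]=12  [5,6,7,8]=8
  size 5 → [1,4,6,7,8]=20  [2,3,5,7,8]=2  [3,5,6,7,8]=10  [4,5,6,7,8]=20
  size 6 → [0,2,3,5,7,8]=2  [1,4,5,6,7,8]=40  [2,3,5,6,7,8]=12  [3,4,5,6,7,8]=30
  size 7 → [0,2,3,5,6,7,8]=14  [1,3,4,5,6,7,8]=70  [2,3,4,5,6,7,8]=42
  first=0(h) contributes 112
  first=1(i) contributes 56
|[w]| = 168

168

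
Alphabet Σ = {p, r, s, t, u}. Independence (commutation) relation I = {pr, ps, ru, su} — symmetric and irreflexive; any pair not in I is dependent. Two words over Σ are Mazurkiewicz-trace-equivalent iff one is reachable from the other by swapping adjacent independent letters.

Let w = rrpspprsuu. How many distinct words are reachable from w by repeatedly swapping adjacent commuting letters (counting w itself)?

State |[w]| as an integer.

252

0(r) covers ∅
1(r) covers 0:r
2(p) covers ∅
3(s) covers 1:r
4(p) covers 2:p
5(p) covers 4:p
6(r) covers 3:s
7(s) covers 6:r
8(u) covers 5:p
9(u) covers 8:u
floor of heap: 0:r, 2:p
completions by unplaced set U, small U first (add the entries for U minus each lowest piece of U):
  |U|=1: {7}:1  {9}:1
  |U|=2: {6,7}:1  {7,9}:2  {8,9}:1
  |U|=3: {3,6,7}:1  {5,8,9}:1  {6,7,9}:3  {7,8,9}:3
  |U|=4: {1,3,6,7}:1  {3,6,7,9}:4  {4,5,8,9}:1  {5,7,8,9}:4  {6,7,8,9}:6
  |U|=5: {0,1,3,6,7}:1  {1,3,6,7,9}:5  {2,4,5,8,9}:1  {3,6,7,8,9}:10  {4,5,7,8,9}:5  {5,6,7,8,9}:10
  |U|=6: {0,1,3,6,7,9}:6  {1,3,6,7,8,9}:15  {2,4,5,7,8,9}:6  {3,5,6,7,8,9}:20  {4,5,6,7,8,9}:15
  |U|=7: {0,1,3,6,7,8,9}:21  {1,3,5,6,7,8,9}:35  {2,4,5,6,7,8,9}:21  {3,4,5,6,7,8,9}:35
  |U|=8: {0,1,3,5,6,7,8,9}:56  {1,3,4,5,6,7,8,9}:70  {2,3,4,5,6,7,8,9}:56
  start at 0(r): 126
  start at 2(p): 126
sum over floor = 252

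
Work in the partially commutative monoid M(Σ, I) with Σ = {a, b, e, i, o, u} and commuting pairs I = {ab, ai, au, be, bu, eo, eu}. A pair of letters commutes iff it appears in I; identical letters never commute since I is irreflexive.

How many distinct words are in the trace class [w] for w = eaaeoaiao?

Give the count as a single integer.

drop 0:e onto floor
drop 1:a onto {0:e}
drop 2:a onto {1:a}
drop 3:e onto {2:a}
drop 4:o onto {2:a}
drop 5:a onto {3:e, 4:o}
drop 6:i onto {3:e, 4:o}
drop 7:a onto {5:a}
drop 8:o onto {6:i, 7:a}
ground layer = {0:e}
drop-orders for the pieces not yet dropped (sum over which currently-grounded one goes next):
  1 to go: {8} 1
  2 to go: {6,8} 1  {7,8} 1
  3 to go: {5,7,8} 1  {6,7,8} 2
  4 to go: {5,6,7,8} 3
  5 to go: {3,5,6,7,8} 3  {4,5,6,7,8} 3
  6 to go: {3,4,5,6,7,8} 6
  7 to go: {2,3,4,5,6,7,8} 6
  if 0:e drops first: 6 orders

6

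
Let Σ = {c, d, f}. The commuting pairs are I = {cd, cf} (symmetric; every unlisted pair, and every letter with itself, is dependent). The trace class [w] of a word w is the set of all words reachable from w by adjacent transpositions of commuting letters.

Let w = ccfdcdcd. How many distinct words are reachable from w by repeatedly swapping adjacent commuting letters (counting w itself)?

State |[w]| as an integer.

70

0(c) covers ∅
1(c) covers 0:c
2(f) covers ∅
3(d) covers 2:f
4(c) covers 1:c
5(d) covers 3:d
6(c) covers 4:c
7(d) covers 5:d
floor of heap: 0:c, 2:f
completions by unplaced set U, small U first (add the entries for U minus each lowest piece of U):
  |U|=1: {6}:1  {7}:1
  |U|=2: {4,6}:1  {5,7}:1  {6,7}:2
  |U|=3: {1,4,6}:1  {3,5,7}:1  {4,6,7}:3  {5,6,7}:3
  |U|=4: {0,1,4,6}:1  {1,4,6,7}:4  {2,3,5,7}:1  {3,5,6,7}:4  {4,5,6,7}:6
  |U|=5: {0,1,4,6,7}:5  {1,4,5,6,7}:10  {2,3,5,6,7}:5  {3,4,5,6,7}:10
  |U|=6: {0,1,4,5,6,7}:15  {1,3,4,5,6,7}:20  {2,3,4,5,6,7}:15
  start at 0(c): 35
  start at 2(f): 35
sum over floor = 70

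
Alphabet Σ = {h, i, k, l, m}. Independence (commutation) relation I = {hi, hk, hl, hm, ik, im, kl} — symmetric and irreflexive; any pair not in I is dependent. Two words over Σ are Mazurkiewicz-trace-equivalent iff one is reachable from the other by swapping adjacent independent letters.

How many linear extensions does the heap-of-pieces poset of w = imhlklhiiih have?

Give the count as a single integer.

2145

0(i) covers ∅
1(m) covers ∅
2(h) covers ∅
3(l) covers 0:i, 1:m
4(k) covers 1:m
5(l) covers 3:l
6(h) covers 2:h
7(i) covers 5:l
8(i) covers 7:i
9(i) covers 8:i
10(h) covers 6:h
floor of heap: 0:i, 1:m, 2:h
completions by unplaced set U, small U first (add the entries for U minus each lowest piece of U):
  |U|=1: {4}:1  {9}:1  {10}:1
  |U|=2: {4,9}:2  {4,10}:2  {6,10}:1  {8,9}:1  {9,10}:2
  |U|=3: {2,6,10}:1  {4,6,10}:3  {4,8,9}:3  {4,9,10}:6  {6,9,10}:3  {7,8,9}:1  {8,9,10}:3
  |U|=4: {2,4,6,10}:4  {2,6,9,10}:4  {4,6,9,10}:12  {4,7,8,9}:4  {4,8,9,10}:12  {5,7,8,9}:1  {6,8,9,10}:6  {7,8,9,10}:4
  |U|=5: {2,4,6,9,10}:20  {2,6,8,9,10}:10  {3,5,7,8,9}:1  {4,5,7,8,9}:5  {4,6,8,9,10}:30  {4,7,8,9,10}:20  {5,7,8,9,10}:5  {6,7,8,9,10}:10
  |U|=6: {0,3,5,7,8,9}:1  {2,4,6,8,9,10}:60  {2,6,7,8,9,10}:20  {3,4,5,7,8,9}:6  {3,5,7,8,9,10}:6  {4,5,7,8,9,10}:30  {4,6,7,8,9,10}:60  {5,6,7,8,9,10}:15
  |U|=7: {0,3,4,5,7,8,9}:7  {0,3,5,7,8,9,10}:7  {1,3,4,5,7,8,9}:6  {2,4,6,7,8,9,10}:140  {2,5,6,7,8,9,10}:35  {3,4,5,7,8,9,10}:42  {3,5,6,7,8,9,10}:21  {4,5,6,7,8,9,10}:105
  |U|=8: {0,1,3,4,5,7,8,9}:13  {0,3,4,5,7,8,9,10}:56  {0,3,5,6,7,8,9,10}:28  {1,3,4,5,7,8,9,10}:48  {2,3,5,6,7,8,9,10}:56  {2,4,5,6,7,8,9,10}:280  {3,4,5,6,7,8,9,10}:168
  |U|=9: {0,1,3,4,5,7,8,9,10}:117  {0,2,3,5,6,7,8,9,10}:84  {0,3,4,5,6,7,8,9,10}:252  {1,3,4,5,6,7,8,9,10}:216  {2,3,4,5,6,7,8,9,10}:504
  start at 0(i): 720
  start at 1(m): 840
  start at 2(h): 585
sum over floor = 2145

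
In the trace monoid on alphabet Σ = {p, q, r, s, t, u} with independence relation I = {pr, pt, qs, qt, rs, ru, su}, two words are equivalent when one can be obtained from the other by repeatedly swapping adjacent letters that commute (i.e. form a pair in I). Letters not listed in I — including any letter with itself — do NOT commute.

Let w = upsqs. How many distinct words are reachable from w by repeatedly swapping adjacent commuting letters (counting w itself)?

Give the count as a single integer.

drop 0:u onto floor
drop 1:p onto {0:u}
drop 2:s onto {1:p}
drop 3:q onto {1:p}
drop 4:s onto {2:s}
ground layer = {0:u}
drop-orders for the pieces not yet dropped (sum over which currently-grounded one goes next):
  1 to go: {3} 1  {4} 1
  2 to go: {2,4} 1  {3,4} 2
  3 to go: {2,3,4} 3
  if 0:u drops first: 3 orders

3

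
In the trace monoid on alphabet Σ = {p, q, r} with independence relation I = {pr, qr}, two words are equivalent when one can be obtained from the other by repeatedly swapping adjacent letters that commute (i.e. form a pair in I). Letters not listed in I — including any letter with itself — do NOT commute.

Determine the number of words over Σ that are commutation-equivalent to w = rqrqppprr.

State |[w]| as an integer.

#0=r has no predecessor
#1=q has no predecessor
#2=r depends on [0:r]
#3=q depends on [1:q]
#4=p depends on [3:q]
#5=p depends on [4:p]
#6=p depends on [5:p]
#7=r depends on [2:r]
#8=r depends on [7:r]
sources: [0:r, 1:q]
N(rest) = Σ N(rest − s) over sources s of rest; N(one piece) = 1:
  size 1 → [6]=1  [8]=1
  size 2 → [5,6]=1  [6,8]=2  [7,8]=1
  size 3 → [2,7,8]=1  [4,5,6]=1  [5,6,8]=3  [6,7,8]=3
  size 4 → [0,2,7,8]=1  [2,6,7,8]=4  [3,4,5,6]=1  [4,5,6,8]=4  [5,6,7,8]=6
  size 5 → [0,2,6,7,8]=5  [1,3,4,5,6]=1  [2,5,6,7,8]=10  [3,4,5,6,8]=5  [4,5,6,7,8]=10
  size 6 → [0,2,5,6,7,8]=15  [1,3,4,5,6,8]=6  [2,4,5,6,7,8]=20  [3,4,5,6,7,8]=15
  size 7 → [0,2,4,5,6,7,8]=35  [1,3,4,5,6,7,8]=21  [2,3,4,5,6,7,8]=35
  first=0(r) contributes 56
  first=1(q) contributes 70
|[w]| = 126

126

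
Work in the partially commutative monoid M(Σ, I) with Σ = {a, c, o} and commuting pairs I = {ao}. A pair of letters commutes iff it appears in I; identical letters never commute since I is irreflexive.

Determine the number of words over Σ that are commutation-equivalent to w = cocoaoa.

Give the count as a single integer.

piece 0:c — minimal
piece 1:o rests on {0:c}
piece 2:c rests on {1:o}
piece 3:o rests on {2:c}
piece 4:a rests on {2:c}
piece 5:o rests on {3:o}
piece 6:a rests on {4:a}
minimal pieces: {0:c}
ways to finish when only these pieces remain (= sum over removing one remaining piece with nothing left below it):
  1 left: {5}→1  {6}→1
  2 left: {3,5}→1  {4,6}→1  {5,6}→2
  3 left: {3,5,6}→3  {4,5,6}→3
  4 left: {3,4,5,6}→6
  5 left: {2,3,4,5,6}→6
  placing 0:c first → 6 extensions

6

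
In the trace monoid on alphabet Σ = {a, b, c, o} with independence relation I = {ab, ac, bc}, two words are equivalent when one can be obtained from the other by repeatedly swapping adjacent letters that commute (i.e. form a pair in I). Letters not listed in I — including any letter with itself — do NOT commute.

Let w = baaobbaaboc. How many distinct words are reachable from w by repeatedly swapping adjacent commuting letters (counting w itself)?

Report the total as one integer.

30

#0=b has no predecessor
#1=a has no predecessor
#2=a depends on [1:a]
#3=o depends on [0:b, 2:a]
#4=b depends on [3:o]
#5=b depends on [4:b]
#6=a depends on [3:o]
#7=a depends on [6:a]
#8=b depends on [5:b]
#9=o depends on [7:a, 8:b]
#10=c depends on [9:o]
sources: [0:b, 1:a]
N(rest) = Σ N(rest − s) over sources s of rest; N(one piece) = 1:
  size 1 → [10]=1
  size 2 → [9,10]=1
  size 3 → [7,9,10]=1  [8,9,10]=1
  size 4 → [5,8,9,10]=1  [6,7,9,10]=1  [7,8,9,10]=2
  size 5 → [4,5,8,9,10]=1  [5,7,8,9,10]=3  [6,7,8,9,10]=3
  size 6 → [4,5,7,8,9,10]=4  [5,6,7,8,9,10]=6
  size 7 → [4,5,6,7,8,9,10]=10
  size 8 → [3,4,5,6,7,8,9,10]=10
  size 9 → [0,3,4,5,6,7,8,9,10]=10  [2,3,4,5,6,7,8,9,10]=10
  first=0(b) contributes 10
  first=1(a) contributes 20
|[w]| = 30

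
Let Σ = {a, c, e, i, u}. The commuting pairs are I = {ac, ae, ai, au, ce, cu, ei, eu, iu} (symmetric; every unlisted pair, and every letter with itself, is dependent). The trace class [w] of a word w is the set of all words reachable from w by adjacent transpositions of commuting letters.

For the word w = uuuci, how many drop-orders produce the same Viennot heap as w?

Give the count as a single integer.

10

#0=u has no predecessor
#1=u depends on [0:u]
#2=u depends on [1:u]
#3=c has no predecessor
#4=i depends on [3:c]
sources: [0:u, 3:c]
N(rest) = Σ N(rest − s) over sources s of rest; N(one piece) = 1:
  size 1 → [2]=1  [4]=1
  size 2 → [1,2]=1  [2,4]=2  [3,4]=1
  size 3 → [0,1,2]=1  [1,2,4]=3  [2,3,4]=3
  first=0(u) contributes 6
  first=3(c) contributes 4
|[w]| = 10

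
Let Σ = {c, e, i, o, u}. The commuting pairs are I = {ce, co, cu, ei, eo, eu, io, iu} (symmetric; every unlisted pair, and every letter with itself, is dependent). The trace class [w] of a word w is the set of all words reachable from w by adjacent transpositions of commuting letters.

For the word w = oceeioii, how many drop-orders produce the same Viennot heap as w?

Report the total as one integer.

420

#0=o has no predecessor
#1=c has no predecessor
#2=e has no predecessor
#3=e depends on [2:e]
#4=i depends on [1:c]
#5=o depends on [0:o]
#6=i depends on [4:i]
#7=i depends on [6:i]
sources: [0:o, 1:c, 2:e]
N(rest) = Σ N(rest − s) over sources s of rest; N(one piece) = 1:
  size 1 → [3]=1  [5]=1  [7]=1
  size 2 → [0,5]=1  [2,3]=1  [3,5]=2  [3,7]=2  [5,7]=2  [6,7]=1
  size 3 → [0,3,5]=3  [0,5,7]=3  [2,3,5]=3  [2,3,7]=3  [3,5,7]=6  [3,6,7]=3  [4,6,7]=1  [5,6,7]=3
  size 4 → [0,2,3,5]=6  [0,3,5,7]=12  [0,5,6,7]=6  [1,4,6,7]=1  [2,3,5,7]=12  [2,3,6,7]=6  [3,4,6,7]=4  [3,5,6,7]=12  [4,5,6,7]=4
  size 5 → [0,2,3,5,7]=30  [0,3,5,6,7]=30  [0,4,5,6,7]=10  [1,3,4,6,7]=5  [1,4,5,6,7]=5  [2,3,4,6,7]=10  [2,3,5,6,7]=30  [3,4,5,6,7]=20
  size 6 → [0,1,4,5,6,7]=15  [0,2,3,5,6,7]=90  [0,3,4,5,6,7]=60  [1,2,3,4,6,7]=15  [1,3,4,5,6,7]=30  [2,3,4,5,6,7]=60
  first=0(o) contributes 105
  first=1(c) contributes 210
  first=2(e) contributes 105
|[w]| = 420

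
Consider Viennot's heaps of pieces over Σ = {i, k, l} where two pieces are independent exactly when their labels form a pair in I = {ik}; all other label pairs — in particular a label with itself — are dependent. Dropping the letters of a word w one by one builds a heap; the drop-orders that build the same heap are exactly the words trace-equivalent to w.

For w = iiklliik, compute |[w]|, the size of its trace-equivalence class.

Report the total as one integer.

9

drop 0:i onto floor
drop 1:i onto {0:i}
drop 2:k onto floor
drop 3:l onto {1:i, 2:k}
drop 4:l onto {3:l}
drop 5:i onto {4:l}
drop 6:i onto {5:i}
drop 7:k onto {4:l}
ground layer = {0:i, 2:k}
drop-orders for the pieces not yet dropped (sum over which currently-grounded one goes next):
  1 to go: {6} 1  {7} 1
  2 to go: {5,6} 1  {6,7} 2
  3 to go: {5,6,7} 3
  4 to go: {4,5,6,7} 3
  5 to go: {3,4,5,6,7} 3
  6 to go: {1,3,4,5,6,7} 3  {2,3,4,5,6,7} 3
  if 0:i drops first: 6 orders
  if 2:k drops first: 3 orders
heap linearizations: 9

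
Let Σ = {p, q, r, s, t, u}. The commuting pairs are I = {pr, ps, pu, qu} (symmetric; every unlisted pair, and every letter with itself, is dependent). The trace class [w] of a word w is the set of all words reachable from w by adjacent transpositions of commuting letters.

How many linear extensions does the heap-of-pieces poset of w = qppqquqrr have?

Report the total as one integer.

7

#0=q has no predecessor
#1=p depends on [0:q]
#2=p depends on [1:p]
#3=q depends on [2:p]
#4=q depends on [3:q]
#5=u has no predecessor
#6=q depends on [4:q]
#7=r depends on [5:u, 6:q]
#8=r depends on [7:r]
sources: [0:q, 5:u]
N(rest) = Σ N(rest − s) over sources s of rest; N(one piece) = 1:
  size 1 → [8]=1
  size 2 → [7,8]=1
  size 3 → [5,7,8]=1  [6,7,8]=1
  size 4 → [4,6,7,8]=1  [5,6,7,8]=2
  size 5 → [3,4,6,7,8]=1  [4,5,6,7,8]=3
  size 6 → [2,3,4,6,7,8]=1  [3,4,5,6,7,8]=4
  size 7 → [1,2,3,4,6,7,8]=1  [2,3,4,5,6,7,8]=5
  first=0(q) contributes 6
  first=5(u) contributes 1
|[w]| = 7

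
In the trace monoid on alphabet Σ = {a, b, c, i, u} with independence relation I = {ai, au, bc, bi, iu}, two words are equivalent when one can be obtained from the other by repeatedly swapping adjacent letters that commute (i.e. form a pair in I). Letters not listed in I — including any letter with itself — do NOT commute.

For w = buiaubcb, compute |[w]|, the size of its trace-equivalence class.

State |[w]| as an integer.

piece 0:b — minimal
piece 1:u rests on {0:b}
piece 2:i — minimal
piece 3:a rests on {0:b}
piece 4:u rests on {1:u}
piece 5:b rests on {3:a, 4:u}
piece 6:c rests on {2:i, 3:a, 4:u}
piece 7:b rests on {5:b}
minimal pieces: {0:b, 2:i}
ways to finish when only these pieces remain (= sum over removing one remaining piece with nothing left below it):
  1 left: {6}→1  {7}→1
  2 left: {2,6}→1  {5,7}→1  {6,7}→2
  3 left: {2,6,7}→3  {5,6,7}→3
  4 left: {2,5,6,7}→6  {3,5,6,7}→3  {4,5,6,7}→3
  5 left: {1,4,5,6,7}→3  {2,3,5,6,7}→9  {2,4,5,6,7}→9  {3,4,5,6,7}→6
  6 left: {1,2,4,5,6,7}→12  {1,3,4,5,6,7}→9  {2,3,4,5,6,7}→24
  placing 0:b first → 45 extensions
  placing 2:i first → 9 extensions
total linear extensions = 54

54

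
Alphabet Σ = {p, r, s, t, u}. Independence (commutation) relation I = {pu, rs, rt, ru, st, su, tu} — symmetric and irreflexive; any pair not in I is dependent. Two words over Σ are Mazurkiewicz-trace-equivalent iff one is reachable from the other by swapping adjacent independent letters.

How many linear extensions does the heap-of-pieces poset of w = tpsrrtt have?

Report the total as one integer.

30

drop 0:t onto floor
drop 1:p onto {0:t}
drop 2:s onto {1:p}
drop 3:r onto {1:p}
drop 4:r onto {3:r}
drop 5:t onto {1:p}
drop 6:t onto {5:t}
ground layer = {0:t}
drop-orders for the pieces not yet dropped (sum over which currently-grounded one goes next):
  1 to go: {2} 1  {4} 1  {6} 1
  2 to go: {2,4} 2  {2,6} 2  {3,4} 1  {4,6} 2  {5,6} 1
  3 to go: {2,3,4} 3  {2,4,6} 6  {2,5,6} 3  {3,4,6} 3  {4,5,6} 3
  4 to go: {2,3,4,6} 12  {2,4,5,6} 12  {3,4,5,6} 6
  5 to go: {2,3,4,5,6} 30
  if 0:t drops first: 30 orders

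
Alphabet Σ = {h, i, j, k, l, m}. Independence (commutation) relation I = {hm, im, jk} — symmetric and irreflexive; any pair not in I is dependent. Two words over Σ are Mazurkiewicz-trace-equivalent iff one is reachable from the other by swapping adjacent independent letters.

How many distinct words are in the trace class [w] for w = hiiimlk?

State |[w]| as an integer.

5

0(h) covers ∅
1(i) covers 0:h
2(i) covers 1:i
3(i) covers 2:i
4(m) covers ∅
5(l) covers 3:i, 4:m
6(k) covers 5:l
floor of heap: 0:h, 4:m
completions by unplaced set U, small U first (add the entries for U minus each lowest piece of U):
  |U|=1: {6}:1
  |U|=2: {5,6}:1
  |U|=3: {3,5,6}:1  {4,5,6}:1
  |U|=4: {2,3,5,6}:1  {3,4,5,6}:2
  |U|=5: {1,2,3,5,6}:1  {2,3,4,5,6}:3
  start at 0(h): 4
  start at 4(m): 1
sum over floor = 5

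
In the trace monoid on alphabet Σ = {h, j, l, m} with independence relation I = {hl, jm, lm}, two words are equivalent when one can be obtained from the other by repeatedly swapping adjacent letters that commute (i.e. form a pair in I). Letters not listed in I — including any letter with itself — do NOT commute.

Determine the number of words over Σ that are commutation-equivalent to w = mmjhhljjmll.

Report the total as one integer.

piece 0:m — minimal
piece 1:m rests on {0:m}
piece 2:j — minimal
piece 3:h rests on {1:m, 2:j}
piece 4:h rests on {3:h}
piece 5:l rests on {2:j}
piece 6:j rests on {4:h, 5:l}
piece 7:j rests on {6:j}
piece 8:m rests on {4:h}
piece 9:l rests on {7:j}
piece 10:l rests on {9:l}
minimal pieces: {0:m, 2:j}
ways to finish when only these pieces remain (= sum over removing one remaining piece with nothing left below it):
  1 left: {8}→1  {10}→1
  2 left: {8,10}→2  {9,10}→1
  3 left: {7,9,10}→1  {8,9,10}→3
  4 left: {6,7,9,10}→1  {7,8,9,10}→4
  5 left: {5,6,7,9,10}→1  {6,7,8,9,10}→5
  6 left: {4,6,7,8,9,10}→5  {5,6,7,8,9,10}→6
  7 left: {3,4,6,7,8,9,10}→5  {4,5,6,7,8,9,10}→11
  8 left: {1,3,4,6,7,8,9,10}→5  {3,4,5,6,7,8,9,10}→16
  9 left: {0,1,3,4,6,7,8,9,10}→5  {1,3,4,5,6,7,8,9,10}→21  {2,3,4,5,6,7,8,9,10}→16
  placing 0:m first → 37 extensions
  placing 2:j first → 26 extensions
total linear extensions = 63

63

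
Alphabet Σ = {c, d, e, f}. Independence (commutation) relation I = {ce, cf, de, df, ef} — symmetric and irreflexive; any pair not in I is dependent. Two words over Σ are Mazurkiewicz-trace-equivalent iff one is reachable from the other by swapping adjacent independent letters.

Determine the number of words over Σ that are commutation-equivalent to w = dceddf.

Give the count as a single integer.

30

0(d) covers ∅
1(c) covers 0:d
2(e) covers ∅
3(d) covers 1:c
4(d) covers 3:d
5(f) covers ∅
floor of heap: 0:d, 2:e, 5:f
completions by unplaced set U, small U first (add the entries for U minus each lowest piece of U):
  |U|=1: {2}:1  {4}:1  {5}:1
  |U|=2: {2,4}:2  {2,5}:2  {3,4}:1  {4,5}:2
  |U|=3: {1,3,4}:1  {2,3,4}:3  {2,4,5}:6  {3,4,5}:3
  |U|=4: {0,1,3,4}:1  {1,2,3,4}:4  {1,3,4,5}:4  {2,3,4,5}:12
  start at 0(d): 20
  start at 2(e): 5
  start at 5(f): 5
sum over floor = 30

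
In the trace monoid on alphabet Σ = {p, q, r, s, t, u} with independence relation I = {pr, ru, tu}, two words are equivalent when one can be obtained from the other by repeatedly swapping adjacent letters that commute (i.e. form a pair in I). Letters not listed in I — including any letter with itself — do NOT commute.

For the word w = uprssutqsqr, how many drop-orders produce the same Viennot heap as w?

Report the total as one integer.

6

piece 0:u — minimal
piece 1:p rests on {0:u}
piece 2:r — minimal
piece 3:s rests on {1:p, 2:r}
piece 4:s rests on {3:s}
piece 5:u rests on {4:s}
piece 6:t rests on {4:s}
piece 7:q rests on {5:u, 6:t}
piece 8:s rests on {7:q}
piece 9:q rests on {8:s}
piece 10:r rests on {9:q}
minimal pieces: {0:u, 2:r}
ways to finish when only these pieces remain (= sum over removing one remaining piece with nothing left below it):
  1 left: {10}→1
  2 left: {9,10}→1
  3 left: {8,9,10}→1
  4 left: {7,8,9,10}→1
  5 left: {5,7,8,9,10}→1  {6,7,8,9,10}→1
  6 left: {5,6,7,8,9,10}→2
  7 left: {4,5,6,7,8,9,10}→2
  8 left: {3,4,5,6,7,8,9,10}→2
  9 left: {1,3,4,5,6,7,8,9,10}→2  {2,3,4,5,6,7,8,9,10}→2
  placing 0:u first → 4 extensions
  placing 2:r first → 2 extensions
total linear extensions = 6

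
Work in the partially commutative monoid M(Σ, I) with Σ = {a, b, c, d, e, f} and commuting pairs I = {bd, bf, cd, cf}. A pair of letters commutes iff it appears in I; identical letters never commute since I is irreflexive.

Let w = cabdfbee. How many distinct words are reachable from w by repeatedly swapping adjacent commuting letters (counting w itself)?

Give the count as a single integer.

drop 0:c onto floor
drop 1:a onto {0:c}
drop 2:b onto {1:a}
drop 3:d onto {1:a}
drop 4:f onto {3:d}
drop 5:b onto {2:b}
drop 6:e onto {4:f, 5:b}
drop 7:e onto {6:e}
ground layer = {0:c}
drop-orders for the pieces not yet dropped (sum over which currently-grounded one goes next):
  1 to go: {7} 1
  2 to go: {6,7} 1
  3 to go: {4,6,7} 1  {5,6,7} 1
  4 to go: {2,5,6,7} 1  {3,4,6,7} 1  {4,5,6,7} 2
  5 to go: {2,4,5,6,7} 3  {3,4,5,6,7} 3
  6 to go: {2,3,4,5,6,7} 6
  if 0:c drops first: 6 orders

6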